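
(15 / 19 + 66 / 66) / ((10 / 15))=51 / 19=2.68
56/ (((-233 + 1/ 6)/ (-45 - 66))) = 37296/ 1397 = 26.70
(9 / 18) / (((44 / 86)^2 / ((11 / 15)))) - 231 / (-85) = 92417 / 22440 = 4.12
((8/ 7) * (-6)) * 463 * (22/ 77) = -44448/ 49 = -907.10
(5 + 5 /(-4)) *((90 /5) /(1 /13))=1755 /2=877.50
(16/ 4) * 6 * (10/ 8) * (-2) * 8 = -480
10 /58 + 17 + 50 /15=1784 /87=20.51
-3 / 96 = -1 / 32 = -0.03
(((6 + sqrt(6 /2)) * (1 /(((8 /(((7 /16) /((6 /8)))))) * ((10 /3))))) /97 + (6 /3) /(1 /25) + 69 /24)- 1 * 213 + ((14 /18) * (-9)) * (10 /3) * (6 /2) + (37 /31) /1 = -110142849 /481120 + 7 * sqrt(3) /31040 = -228.93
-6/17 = -0.35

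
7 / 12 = 0.58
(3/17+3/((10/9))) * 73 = 35697/170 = 209.98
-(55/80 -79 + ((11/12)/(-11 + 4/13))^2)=54465617/695556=78.31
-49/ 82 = -0.60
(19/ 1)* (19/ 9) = 361/ 9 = 40.11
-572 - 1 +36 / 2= -555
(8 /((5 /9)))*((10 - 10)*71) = 0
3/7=0.43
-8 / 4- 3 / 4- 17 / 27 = -365 / 108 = -3.38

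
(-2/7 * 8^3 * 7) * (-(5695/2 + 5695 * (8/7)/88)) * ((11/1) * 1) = 230351360/7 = 32907337.14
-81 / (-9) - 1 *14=-5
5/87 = 0.06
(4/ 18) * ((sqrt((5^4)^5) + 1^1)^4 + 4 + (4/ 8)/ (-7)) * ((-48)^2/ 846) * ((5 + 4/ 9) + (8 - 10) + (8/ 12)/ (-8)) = 164339696625878818766981875089056/ 8883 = 18500472433398493613304270000.00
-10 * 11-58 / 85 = -9408 / 85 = -110.68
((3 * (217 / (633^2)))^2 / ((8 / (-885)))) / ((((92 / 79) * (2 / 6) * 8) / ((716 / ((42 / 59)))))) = -1655676854335 / 17506078902912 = -0.09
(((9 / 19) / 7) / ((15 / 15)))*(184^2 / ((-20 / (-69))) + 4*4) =5256864 / 665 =7905.06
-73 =-73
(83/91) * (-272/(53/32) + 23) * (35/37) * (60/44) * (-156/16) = 139782375/86284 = 1620.03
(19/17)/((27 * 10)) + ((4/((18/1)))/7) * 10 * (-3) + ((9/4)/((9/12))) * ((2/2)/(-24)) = -137933/128520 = -1.07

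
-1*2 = -2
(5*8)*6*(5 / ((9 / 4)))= 1600 / 3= 533.33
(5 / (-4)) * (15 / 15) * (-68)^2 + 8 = -5772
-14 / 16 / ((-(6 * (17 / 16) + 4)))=7 / 83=0.08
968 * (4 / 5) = 774.40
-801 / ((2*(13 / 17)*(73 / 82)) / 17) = -9491049 / 949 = -10001.11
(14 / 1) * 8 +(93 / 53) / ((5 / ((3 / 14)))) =415799 / 3710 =112.08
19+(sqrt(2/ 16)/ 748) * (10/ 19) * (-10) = 19 - 25 * sqrt(2)/ 14212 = 19.00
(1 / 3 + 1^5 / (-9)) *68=136 / 9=15.11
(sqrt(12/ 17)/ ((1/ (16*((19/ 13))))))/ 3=608*sqrt(51)/ 663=6.55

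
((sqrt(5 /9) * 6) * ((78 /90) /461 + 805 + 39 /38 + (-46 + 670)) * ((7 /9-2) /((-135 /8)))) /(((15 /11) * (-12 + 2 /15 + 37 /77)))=-28008281586824 * sqrt(5) /2099330624025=-29.83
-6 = -6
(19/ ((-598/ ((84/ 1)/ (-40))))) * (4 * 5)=399/ 299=1.33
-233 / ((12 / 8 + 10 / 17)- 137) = 7922 / 4587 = 1.73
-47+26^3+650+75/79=1436216/79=18179.95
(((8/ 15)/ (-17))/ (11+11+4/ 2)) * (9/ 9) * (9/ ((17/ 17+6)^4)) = -1/ 204085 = -0.00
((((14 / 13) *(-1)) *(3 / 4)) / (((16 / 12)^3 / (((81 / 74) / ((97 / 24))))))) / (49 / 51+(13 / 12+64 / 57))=-133509789 / 4581717400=-0.03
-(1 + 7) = -8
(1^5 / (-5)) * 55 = -11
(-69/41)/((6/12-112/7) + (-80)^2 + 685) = -46/193233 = -0.00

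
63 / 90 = 7 / 10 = 0.70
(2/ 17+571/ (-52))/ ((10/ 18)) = -86427/ 4420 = -19.55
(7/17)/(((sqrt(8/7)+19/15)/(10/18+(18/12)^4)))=3765895/593232- 141575 * sqrt(14)/98872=0.99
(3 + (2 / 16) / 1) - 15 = -11.88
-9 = -9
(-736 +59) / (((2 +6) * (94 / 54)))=-48.61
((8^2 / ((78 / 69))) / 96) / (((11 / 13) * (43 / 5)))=115 / 1419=0.08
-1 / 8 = -0.12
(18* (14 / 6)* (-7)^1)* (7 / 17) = -2058 / 17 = -121.06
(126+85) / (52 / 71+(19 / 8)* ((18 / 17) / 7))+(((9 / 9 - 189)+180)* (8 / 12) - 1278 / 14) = 74894179 / 774753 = 96.67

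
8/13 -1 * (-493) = 6417/13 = 493.62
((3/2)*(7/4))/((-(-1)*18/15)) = 35/16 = 2.19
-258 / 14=-129 / 7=-18.43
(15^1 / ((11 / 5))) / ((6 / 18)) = 225 / 11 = 20.45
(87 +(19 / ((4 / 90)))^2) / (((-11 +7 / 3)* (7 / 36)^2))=-355447278 / 637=-558002.01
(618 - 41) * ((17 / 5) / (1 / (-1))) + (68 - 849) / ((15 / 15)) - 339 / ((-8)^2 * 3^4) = -2742.87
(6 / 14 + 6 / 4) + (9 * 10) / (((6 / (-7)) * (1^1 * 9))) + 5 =-199 / 42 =-4.74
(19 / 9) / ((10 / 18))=19 / 5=3.80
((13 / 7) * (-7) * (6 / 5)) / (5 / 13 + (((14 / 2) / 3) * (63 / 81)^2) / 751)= -92523951 / 2292310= -40.36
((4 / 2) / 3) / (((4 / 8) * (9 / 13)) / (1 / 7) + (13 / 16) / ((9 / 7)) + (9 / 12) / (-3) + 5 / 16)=312 / 1459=0.21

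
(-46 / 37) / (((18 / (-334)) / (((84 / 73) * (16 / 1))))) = 3441536 / 8103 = 424.72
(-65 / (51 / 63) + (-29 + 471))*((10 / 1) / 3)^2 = 4018.95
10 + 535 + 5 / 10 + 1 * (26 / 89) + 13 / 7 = 682371 / 1246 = 547.65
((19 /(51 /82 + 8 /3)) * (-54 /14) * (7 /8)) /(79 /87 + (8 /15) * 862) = -9149355 /216142148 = -0.04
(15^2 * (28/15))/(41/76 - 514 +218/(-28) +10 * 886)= 0.05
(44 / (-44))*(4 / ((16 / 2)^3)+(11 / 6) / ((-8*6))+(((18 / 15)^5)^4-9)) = -3219787131595126477 / 109863281250000000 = -29.31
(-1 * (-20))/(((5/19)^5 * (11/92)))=911204432/6875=132538.83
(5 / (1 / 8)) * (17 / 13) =680 / 13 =52.31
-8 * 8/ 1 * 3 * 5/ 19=-960/ 19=-50.53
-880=-880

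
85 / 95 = 17 / 19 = 0.89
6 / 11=0.55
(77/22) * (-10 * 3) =-105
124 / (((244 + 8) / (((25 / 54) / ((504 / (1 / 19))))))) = 775 / 32577552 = 0.00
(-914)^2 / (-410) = -417698 / 205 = -2037.55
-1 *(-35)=35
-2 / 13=-0.15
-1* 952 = -952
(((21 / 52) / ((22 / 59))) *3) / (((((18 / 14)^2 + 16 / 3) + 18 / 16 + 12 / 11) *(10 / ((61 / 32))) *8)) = 33330339 / 3961684480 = 0.01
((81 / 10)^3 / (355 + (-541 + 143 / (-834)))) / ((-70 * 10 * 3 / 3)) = 221610897 / 54343450000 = 0.00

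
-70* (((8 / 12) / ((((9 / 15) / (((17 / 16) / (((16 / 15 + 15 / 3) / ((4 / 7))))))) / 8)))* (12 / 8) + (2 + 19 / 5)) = -45446 / 91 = -499.41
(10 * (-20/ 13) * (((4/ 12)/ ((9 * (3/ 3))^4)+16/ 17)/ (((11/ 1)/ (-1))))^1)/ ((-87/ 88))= -503912000/ 378445041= -1.33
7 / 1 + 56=63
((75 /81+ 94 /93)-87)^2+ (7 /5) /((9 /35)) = 5072969413 /700569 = 7241.21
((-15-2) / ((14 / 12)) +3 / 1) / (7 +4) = -1.05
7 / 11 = 0.64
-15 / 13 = -1.15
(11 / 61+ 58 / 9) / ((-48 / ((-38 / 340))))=69103 / 4479840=0.02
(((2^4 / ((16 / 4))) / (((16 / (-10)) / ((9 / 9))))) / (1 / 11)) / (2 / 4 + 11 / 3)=-33 / 5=-6.60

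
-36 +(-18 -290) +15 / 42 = -4811 / 14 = -343.64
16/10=8/5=1.60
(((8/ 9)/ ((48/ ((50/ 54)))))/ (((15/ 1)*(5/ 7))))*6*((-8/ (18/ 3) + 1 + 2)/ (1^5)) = 35/ 2187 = 0.02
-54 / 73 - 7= -565 / 73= -7.74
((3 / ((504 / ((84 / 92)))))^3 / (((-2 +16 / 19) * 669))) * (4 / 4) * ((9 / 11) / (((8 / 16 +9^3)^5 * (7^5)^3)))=-57 / 329739351457779277109779840513105058464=-0.00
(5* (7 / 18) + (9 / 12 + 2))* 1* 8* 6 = 676 / 3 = 225.33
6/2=3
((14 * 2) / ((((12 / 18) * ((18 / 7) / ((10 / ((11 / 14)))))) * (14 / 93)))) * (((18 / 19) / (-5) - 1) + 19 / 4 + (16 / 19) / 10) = 2103815 / 418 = 5033.05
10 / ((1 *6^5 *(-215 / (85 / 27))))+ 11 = 49653563 / 4513968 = 11.00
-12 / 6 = -2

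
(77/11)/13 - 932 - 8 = -12213/13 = -939.46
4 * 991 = 3964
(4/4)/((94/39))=39/94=0.41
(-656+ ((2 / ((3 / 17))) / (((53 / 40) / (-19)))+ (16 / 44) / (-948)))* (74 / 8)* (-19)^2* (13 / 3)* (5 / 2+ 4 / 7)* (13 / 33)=-10977620597650291 / 766020024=-14330722.77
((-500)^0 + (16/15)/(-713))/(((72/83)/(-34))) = -15068069/385020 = -39.14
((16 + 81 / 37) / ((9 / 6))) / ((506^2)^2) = 673 / 3638271047928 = 0.00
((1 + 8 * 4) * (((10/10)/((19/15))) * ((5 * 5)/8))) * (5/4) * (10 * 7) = 2165625/304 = 7123.77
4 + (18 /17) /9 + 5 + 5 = 240 /17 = 14.12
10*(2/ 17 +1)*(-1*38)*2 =-14440/ 17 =-849.41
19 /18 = 1.06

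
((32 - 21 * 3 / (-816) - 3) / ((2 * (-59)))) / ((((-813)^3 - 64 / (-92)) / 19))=3456233 / 396689206174240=0.00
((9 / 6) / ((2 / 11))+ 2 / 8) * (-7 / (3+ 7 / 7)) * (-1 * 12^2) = 2142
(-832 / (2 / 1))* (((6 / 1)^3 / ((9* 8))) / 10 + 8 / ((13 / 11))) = -14704 / 5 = -2940.80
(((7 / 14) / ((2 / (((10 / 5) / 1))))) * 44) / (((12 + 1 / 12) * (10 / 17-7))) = -0.28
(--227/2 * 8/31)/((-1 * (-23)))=908/713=1.27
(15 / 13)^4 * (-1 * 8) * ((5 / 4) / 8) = -2.22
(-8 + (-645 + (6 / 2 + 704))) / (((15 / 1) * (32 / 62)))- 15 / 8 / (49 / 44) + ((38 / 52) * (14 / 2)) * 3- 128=-107.36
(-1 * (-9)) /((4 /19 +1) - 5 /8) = 1368 /89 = 15.37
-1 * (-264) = 264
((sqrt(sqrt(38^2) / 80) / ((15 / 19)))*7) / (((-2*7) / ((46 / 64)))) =-437*sqrt(190) / 19200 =-0.31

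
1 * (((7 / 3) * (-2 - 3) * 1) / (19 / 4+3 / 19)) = -2660 / 1119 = -2.38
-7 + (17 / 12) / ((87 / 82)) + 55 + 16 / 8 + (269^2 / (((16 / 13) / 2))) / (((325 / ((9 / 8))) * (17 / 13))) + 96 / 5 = 2710431697 / 7099200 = 381.79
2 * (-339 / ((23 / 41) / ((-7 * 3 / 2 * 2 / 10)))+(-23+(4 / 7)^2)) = 14046541 / 5635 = 2492.73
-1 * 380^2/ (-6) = 72200/ 3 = 24066.67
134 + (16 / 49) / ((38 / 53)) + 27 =150315 / 931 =161.46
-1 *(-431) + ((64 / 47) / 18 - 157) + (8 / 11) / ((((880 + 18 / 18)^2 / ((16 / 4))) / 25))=989818281514 / 3611477133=274.08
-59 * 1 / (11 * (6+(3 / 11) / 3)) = -59 / 67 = -0.88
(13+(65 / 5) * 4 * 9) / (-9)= -481 / 9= -53.44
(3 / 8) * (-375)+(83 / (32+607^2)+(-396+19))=-1525879157 / 2947848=-517.62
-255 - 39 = -294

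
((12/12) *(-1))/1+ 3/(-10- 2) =-5/4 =-1.25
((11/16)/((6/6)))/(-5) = -11/80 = -0.14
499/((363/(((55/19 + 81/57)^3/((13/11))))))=275132632/2942511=93.50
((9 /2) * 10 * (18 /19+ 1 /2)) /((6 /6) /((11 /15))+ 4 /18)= 245025 /5966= 41.07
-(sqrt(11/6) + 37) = -37 -sqrt(66)/6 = -38.35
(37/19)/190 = 0.01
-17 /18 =-0.94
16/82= 0.20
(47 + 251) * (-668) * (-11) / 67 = 2189704 / 67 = 32682.15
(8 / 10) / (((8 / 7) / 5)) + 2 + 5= 21 / 2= 10.50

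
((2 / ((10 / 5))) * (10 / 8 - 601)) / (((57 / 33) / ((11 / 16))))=-290279 / 1216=-238.72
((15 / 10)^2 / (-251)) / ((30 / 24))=-9 / 1255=-0.01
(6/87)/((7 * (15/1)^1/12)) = 8/1015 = 0.01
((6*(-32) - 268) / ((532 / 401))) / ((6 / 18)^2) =-415035 / 133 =-3120.56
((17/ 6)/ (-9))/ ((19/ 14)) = -119/ 513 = -0.23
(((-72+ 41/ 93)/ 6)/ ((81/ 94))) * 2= -625570/ 22599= -27.68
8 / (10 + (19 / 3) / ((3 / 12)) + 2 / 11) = 66 / 293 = 0.23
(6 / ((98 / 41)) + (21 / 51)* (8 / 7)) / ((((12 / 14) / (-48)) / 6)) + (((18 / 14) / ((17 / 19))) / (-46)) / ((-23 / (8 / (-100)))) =-225172653 / 224825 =-1001.55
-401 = -401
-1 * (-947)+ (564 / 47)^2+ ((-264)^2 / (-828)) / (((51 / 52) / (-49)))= 6212671 / 1173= 5296.39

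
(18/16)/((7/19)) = 171/56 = 3.05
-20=-20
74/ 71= 1.04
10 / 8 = 5 / 4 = 1.25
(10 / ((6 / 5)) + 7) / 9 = 46 / 27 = 1.70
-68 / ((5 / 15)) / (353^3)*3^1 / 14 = -306 / 307908839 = -0.00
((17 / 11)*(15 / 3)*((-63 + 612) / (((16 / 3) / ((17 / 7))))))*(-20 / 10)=-2379915 / 616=-3863.50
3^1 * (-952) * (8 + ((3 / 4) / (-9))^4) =-19740791 / 864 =-22848.14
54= 54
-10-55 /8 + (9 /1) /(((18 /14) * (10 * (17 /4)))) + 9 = -5243 /680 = -7.71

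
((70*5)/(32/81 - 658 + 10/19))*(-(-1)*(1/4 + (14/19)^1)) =-1063125/2022488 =-0.53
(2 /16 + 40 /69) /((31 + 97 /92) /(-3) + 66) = 389 /30534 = 0.01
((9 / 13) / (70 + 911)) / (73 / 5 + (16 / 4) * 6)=5 / 273481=0.00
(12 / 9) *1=4 / 3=1.33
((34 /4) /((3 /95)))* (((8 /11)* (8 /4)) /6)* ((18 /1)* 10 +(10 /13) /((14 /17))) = 106363900 /9009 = 11806.40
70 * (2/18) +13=187/9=20.78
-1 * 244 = -244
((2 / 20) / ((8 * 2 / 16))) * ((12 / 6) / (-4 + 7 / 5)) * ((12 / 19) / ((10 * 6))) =-1 / 1235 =-0.00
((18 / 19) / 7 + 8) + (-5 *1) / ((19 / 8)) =802 / 133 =6.03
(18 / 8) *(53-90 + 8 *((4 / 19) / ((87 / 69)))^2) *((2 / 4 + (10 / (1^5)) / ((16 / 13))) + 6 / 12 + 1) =-8139667725 / 9715232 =-837.83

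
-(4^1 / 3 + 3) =-13 / 3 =-4.33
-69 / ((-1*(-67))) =-69 / 67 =-1.03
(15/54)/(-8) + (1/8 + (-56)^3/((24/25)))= -26342387/144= -182933.24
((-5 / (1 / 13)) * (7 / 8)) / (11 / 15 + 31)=-975 / 544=-1.79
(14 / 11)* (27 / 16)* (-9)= -1701 / 88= -19.33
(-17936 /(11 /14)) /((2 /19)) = -2385488 /11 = -216862.55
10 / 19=0.53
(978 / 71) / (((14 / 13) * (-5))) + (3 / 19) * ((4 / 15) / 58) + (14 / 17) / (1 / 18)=285518099 / 23276995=12.27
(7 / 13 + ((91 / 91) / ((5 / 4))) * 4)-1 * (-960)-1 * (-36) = 64983 / 65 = 999.74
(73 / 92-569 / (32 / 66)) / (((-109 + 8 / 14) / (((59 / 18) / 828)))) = 178242127 / 4162866048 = 0.04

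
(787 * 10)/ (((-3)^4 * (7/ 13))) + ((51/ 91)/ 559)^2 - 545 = -76411608368534/ 209600068041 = -364.56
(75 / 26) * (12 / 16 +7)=2325 / 104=22.36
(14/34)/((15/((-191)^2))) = 255367/255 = 1001.44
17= 17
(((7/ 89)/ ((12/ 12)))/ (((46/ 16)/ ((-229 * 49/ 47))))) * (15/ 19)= -9425640/ 1827971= -5.16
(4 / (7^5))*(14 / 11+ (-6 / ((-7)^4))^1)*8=1073536 / 443889677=0.00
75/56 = 1.34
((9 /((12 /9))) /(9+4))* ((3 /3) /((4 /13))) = 27 /16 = 1.69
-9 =-9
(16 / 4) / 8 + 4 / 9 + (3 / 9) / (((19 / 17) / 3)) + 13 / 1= 5075 / 342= 14.84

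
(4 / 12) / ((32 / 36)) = 0.38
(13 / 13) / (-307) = -1 / 307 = -0.00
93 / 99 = 31 / 33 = 0.94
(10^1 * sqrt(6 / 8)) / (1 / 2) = 10 * sqrt(3) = 17.32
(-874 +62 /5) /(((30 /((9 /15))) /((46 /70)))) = -11.32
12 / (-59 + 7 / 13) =-39 / 190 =-0.21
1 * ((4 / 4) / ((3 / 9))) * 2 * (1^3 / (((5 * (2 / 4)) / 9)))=108 / 5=21.60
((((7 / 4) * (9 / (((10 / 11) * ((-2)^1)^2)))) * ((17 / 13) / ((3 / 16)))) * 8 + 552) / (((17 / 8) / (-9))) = -3714336 / 1105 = -3361.39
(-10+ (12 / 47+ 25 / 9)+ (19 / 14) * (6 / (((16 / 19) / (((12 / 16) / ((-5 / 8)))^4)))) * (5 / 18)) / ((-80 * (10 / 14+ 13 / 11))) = 11376959 / 1235160000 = 0.01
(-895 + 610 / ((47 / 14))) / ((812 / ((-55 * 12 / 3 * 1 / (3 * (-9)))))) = -7.16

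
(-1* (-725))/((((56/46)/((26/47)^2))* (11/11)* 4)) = 2818075/61852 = 45.56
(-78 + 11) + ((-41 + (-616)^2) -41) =379307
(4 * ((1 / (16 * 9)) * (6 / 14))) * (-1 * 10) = -5 / 42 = -0.12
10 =10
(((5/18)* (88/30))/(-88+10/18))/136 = -11/160548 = -0.00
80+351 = 431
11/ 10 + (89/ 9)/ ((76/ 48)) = 4187/ 570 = 7.35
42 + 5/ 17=719/ 17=42.29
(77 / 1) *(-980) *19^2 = -27241060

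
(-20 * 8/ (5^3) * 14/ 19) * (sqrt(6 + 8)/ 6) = -224 * sqrt(14)/ 1425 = -0.59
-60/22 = -30/11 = -2.73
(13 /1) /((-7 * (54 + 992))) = -13 /7322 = -0.00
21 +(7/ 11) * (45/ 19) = 4704/ 209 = 22.51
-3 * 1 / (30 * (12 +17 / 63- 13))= 63 / 460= 0.14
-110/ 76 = -55/ 38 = -1.45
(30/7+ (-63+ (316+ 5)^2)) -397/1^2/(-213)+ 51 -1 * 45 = 153558313/1491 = 102990.15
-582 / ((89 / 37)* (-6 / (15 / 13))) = 53835 / 1157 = 46.53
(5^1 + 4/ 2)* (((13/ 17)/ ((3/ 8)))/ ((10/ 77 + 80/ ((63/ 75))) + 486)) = 7007/ 285379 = 0.02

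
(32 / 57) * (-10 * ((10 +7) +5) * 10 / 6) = -35200 / 171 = -205.85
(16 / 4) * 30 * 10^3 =120000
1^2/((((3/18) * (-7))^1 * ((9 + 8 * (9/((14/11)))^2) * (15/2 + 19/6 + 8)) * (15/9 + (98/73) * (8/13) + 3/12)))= -2847/69560345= -0.00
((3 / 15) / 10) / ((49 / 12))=6 / 1225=0.00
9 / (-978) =-3 / 326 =-0.01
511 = 511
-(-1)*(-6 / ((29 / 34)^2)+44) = 30068 / 841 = 35.75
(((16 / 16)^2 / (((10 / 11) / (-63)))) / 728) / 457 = -0.00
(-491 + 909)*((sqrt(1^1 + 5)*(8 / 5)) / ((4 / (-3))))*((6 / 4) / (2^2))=-1881*sqrt(6) / 10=-460.75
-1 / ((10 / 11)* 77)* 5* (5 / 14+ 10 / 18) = -115 / 1764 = -0.07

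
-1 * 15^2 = -225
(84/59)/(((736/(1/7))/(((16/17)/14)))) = 3/161483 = 0.00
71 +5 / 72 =5117 / 72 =71.07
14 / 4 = 7 / 2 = 3.50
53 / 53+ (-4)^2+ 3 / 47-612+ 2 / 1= -27868 / 47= -592.94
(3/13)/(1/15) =45/13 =3.46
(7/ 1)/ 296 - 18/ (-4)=1339/ 296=4.52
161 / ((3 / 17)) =2737 / 3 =912.33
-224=-224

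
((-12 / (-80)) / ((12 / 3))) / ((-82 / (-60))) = 9 / 328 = 0.03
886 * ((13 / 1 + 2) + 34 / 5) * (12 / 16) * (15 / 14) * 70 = 2172915 / 2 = 1086457.50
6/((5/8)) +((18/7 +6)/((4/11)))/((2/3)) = 3147/70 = 44.96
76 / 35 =2.17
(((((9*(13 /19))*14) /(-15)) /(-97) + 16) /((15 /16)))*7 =119.91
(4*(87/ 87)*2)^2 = 64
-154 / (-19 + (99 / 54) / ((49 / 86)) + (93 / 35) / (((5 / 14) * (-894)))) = 84326550 / 8646557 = 9.75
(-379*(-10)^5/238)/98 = 9475000/5831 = 1624.94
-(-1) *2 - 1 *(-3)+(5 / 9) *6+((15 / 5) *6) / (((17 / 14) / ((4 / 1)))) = 3449 / 51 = 67.63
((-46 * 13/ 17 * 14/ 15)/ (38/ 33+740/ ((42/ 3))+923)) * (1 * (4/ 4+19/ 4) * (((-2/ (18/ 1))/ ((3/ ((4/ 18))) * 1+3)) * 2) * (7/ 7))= 1347892/ 517956255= 0.00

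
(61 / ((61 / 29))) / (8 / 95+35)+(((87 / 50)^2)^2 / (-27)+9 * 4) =760071647281 / 20831250000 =36.49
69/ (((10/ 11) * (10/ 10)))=759/ 10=75.90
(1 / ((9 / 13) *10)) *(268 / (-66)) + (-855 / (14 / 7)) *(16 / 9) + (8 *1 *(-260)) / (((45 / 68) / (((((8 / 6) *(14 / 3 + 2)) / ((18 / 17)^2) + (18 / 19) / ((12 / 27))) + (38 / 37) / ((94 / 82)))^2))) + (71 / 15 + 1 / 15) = -108570698438792264858941 / 287188219740668895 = -378047.19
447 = 447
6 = 6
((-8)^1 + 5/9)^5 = -1350125107/59049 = -22864.49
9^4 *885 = 5806485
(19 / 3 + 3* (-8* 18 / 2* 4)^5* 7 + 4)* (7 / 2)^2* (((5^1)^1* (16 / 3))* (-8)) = 978631185200335520 / 9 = 108736798355592835.56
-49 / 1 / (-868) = 7 / 124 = 0.06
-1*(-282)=282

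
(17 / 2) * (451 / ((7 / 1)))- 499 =681 / 14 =48.64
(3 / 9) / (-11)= -1 / 33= -0.03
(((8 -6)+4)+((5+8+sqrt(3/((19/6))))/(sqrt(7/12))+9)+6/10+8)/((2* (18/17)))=17* sqrt(798)/798+221* sqrt(21)/126+1003/90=19.78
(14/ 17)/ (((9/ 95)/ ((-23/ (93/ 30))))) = -305900/ 4743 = -64.50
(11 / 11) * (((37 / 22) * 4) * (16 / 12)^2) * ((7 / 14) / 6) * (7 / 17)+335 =1693487 / 5049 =335.41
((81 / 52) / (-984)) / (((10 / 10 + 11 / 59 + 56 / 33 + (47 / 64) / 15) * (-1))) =525690 / 973781939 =0.00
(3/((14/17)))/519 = 17/2422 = 0.01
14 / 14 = 1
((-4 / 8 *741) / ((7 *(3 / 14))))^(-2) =1 / 61009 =0.00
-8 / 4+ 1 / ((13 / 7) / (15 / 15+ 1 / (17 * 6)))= -1931 / 1326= -1.46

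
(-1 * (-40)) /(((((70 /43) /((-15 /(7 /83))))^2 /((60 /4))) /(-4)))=-68783909400 /2401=-28648025.57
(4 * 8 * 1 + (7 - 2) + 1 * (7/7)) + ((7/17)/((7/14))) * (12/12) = 660/17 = 38.82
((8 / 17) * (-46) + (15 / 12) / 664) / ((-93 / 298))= 145621127 / 2099568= 69.36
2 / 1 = 2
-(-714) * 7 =4998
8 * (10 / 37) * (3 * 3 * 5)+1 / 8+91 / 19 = 574839 / 5624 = 102.21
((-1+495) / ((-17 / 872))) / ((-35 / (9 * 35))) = 3876912 / 17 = 228053.65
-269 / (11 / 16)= -4304 / 11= -391.27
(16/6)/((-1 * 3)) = -0.89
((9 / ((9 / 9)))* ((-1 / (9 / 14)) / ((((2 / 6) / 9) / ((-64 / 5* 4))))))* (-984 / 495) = -38472.61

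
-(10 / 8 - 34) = 131 / 4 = 32.75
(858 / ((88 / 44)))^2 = 184041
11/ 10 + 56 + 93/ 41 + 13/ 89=2171679/ 36490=59.51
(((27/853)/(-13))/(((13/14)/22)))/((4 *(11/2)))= -378/144157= -0.00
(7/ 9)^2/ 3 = 49/ 243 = 0.20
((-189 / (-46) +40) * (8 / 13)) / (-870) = -4058 / 130065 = -0.03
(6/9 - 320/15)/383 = -62/1149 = -0.05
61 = 61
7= 7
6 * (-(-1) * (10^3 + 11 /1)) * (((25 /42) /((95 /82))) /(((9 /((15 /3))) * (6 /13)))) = 4490525 /1197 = 3751.48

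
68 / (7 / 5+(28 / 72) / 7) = 6120 / 131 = 46.72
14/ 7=2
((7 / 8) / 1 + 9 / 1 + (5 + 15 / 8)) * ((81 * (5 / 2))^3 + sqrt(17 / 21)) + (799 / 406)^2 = 67 * sqrt(357) / 84 + 183413779522583 / 1318688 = 139088093.16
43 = 43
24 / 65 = 0.37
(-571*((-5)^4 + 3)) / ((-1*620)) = 578.37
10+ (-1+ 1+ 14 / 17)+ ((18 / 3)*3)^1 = 490 / 17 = 28.82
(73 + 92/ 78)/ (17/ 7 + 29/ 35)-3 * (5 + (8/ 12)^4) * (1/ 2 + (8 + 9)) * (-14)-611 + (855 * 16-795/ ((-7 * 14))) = 5529157994/ 326781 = 16920.07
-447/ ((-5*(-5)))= -447/ 25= -17.88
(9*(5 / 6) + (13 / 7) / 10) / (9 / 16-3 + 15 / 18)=-12912 / 2695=-4.79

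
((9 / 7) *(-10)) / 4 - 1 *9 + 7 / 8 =-635 / 56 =-11.34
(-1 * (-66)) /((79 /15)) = 990 /79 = 12.53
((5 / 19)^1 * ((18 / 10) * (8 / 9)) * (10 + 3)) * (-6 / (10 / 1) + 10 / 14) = 416 / 665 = 0.63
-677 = -677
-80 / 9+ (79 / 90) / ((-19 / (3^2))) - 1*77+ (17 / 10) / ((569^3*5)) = -67968432869119 / 787540538475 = -86.30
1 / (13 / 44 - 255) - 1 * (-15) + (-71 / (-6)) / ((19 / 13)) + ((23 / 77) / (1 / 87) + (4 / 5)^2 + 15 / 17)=302233728541 / 5972770650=50.60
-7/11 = -0.64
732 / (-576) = -61 / 48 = -1.27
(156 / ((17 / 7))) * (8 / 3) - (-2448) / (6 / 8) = 58400 / 17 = 3435.29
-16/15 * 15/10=-8/5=-1.60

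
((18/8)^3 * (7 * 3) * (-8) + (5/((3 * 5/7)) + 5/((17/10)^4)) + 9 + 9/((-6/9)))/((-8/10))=19195060295/8018016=2393.99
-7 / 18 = -0.39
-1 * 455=-455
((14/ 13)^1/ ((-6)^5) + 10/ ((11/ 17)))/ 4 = 8592403/ 2223936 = 3.86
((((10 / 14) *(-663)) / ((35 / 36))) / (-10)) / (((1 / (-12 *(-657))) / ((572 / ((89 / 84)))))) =645817670784 / 3115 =207325094.95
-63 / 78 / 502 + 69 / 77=898971 / 1005004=0.89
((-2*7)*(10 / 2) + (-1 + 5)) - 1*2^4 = -82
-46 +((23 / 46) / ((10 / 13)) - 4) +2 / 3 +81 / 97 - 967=-5906417 / 5820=-1014.85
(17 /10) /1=17 /10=1.70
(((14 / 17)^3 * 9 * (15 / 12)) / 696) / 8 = 0.00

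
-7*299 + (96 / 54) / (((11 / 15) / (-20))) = -70669 / 33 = -2141.48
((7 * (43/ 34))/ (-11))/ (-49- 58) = 301/ 40018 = 0.01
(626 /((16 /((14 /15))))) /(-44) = -2191 /2640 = -0.83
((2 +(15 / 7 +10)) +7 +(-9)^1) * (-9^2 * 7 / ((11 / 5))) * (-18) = 619650 / 11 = 56331.82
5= 5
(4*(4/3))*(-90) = -480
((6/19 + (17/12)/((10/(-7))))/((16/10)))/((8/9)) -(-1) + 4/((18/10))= 240505/87552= 2.75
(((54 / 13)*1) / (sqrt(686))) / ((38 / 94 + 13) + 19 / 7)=1269*sqrt(14) / 482573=0.01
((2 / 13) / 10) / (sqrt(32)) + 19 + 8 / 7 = sqrt(2) / 520 + 141 / 7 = 20.15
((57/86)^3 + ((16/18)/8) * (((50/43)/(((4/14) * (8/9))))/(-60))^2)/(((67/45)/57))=11.17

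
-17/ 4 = -4.25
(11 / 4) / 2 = 11 / 8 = 1.38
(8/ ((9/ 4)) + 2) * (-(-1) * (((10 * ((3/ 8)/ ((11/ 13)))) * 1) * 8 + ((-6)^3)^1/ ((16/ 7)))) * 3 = -10825/ 11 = -984.09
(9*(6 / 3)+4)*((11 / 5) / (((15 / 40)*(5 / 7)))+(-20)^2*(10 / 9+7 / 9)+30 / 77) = 16811.49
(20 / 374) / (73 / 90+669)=900 / 11272921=0.00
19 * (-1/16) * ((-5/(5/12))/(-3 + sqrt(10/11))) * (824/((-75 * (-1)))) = -129162/2225 -3914 * sqrt(110)/2225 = -76.50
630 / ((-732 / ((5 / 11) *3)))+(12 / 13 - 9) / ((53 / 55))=-8835225 / 924638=-9.56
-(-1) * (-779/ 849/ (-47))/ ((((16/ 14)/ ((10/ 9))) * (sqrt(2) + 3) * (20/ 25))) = 0.01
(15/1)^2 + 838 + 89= 1152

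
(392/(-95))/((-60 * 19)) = 98/27075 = 0.00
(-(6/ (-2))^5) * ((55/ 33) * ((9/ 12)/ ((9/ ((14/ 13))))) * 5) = 4725/ 26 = 181.73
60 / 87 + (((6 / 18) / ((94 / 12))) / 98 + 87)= 5856558 / 66787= 87.69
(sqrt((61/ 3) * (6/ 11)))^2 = 122/ 11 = 11.09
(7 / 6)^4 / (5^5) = 2401 / 4050000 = 0.00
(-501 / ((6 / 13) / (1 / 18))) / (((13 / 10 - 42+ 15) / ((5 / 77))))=54275 / 356202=0.15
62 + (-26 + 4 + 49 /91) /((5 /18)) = -992 /65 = -15.26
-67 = -67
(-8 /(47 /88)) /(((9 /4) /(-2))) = 5632 /423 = 13.31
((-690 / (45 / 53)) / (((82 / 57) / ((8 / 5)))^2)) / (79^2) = -42245664 / 262278025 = -0.16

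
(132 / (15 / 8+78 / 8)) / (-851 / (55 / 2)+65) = 19360 / 58063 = 0.33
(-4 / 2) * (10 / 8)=-5 / 2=-2.50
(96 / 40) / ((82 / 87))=522 / 205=2.55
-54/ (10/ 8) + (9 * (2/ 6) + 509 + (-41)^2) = 10749/ 5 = 2149.80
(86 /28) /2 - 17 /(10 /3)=-499 /140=-3.56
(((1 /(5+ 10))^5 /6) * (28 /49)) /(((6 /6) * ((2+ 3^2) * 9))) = 2 /1578740625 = 0.00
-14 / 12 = -7 / 6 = -1.17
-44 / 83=-0.53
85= 85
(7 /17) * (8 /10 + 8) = 308 /85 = 3.62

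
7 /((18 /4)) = 14 /9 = 1.56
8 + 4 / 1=12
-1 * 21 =-21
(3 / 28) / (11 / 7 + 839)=3 / 23536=0.00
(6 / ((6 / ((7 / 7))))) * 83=83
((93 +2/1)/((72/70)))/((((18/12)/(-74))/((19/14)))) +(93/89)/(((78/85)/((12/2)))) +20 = -384674795/62478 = -6156.96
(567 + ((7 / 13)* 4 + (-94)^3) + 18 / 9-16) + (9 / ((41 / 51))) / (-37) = -830029.15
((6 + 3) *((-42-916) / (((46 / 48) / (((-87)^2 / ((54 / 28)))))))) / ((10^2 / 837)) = -169936826472 / 575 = -295542306.91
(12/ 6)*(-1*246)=-492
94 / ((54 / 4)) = 188 / 27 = 6.96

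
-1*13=-13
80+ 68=148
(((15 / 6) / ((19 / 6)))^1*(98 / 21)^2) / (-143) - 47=-384077 / 8151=-47.12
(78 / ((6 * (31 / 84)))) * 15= 16380 / 31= 528.39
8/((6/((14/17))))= 56/51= 1.10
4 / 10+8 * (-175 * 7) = -48998 / 5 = -9799.60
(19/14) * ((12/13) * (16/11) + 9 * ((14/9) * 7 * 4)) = 534356/1001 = 533.82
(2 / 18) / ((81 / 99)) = 11 / 81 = 0.14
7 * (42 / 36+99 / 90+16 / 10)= 406 / 15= 27.07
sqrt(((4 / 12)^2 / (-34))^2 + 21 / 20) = sqrt(2457970) / 1530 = 1.02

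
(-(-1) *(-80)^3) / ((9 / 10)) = -5120000 / 9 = -568888.89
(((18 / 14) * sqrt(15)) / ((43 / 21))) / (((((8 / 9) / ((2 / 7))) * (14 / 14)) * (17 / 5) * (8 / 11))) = 13365 * sqrt(15) / 163744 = 0.32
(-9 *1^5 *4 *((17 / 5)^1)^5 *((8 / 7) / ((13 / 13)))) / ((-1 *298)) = 204459408 / 3259375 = 62.73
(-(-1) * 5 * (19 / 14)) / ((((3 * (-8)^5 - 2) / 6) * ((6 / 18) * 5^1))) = -9 / 36218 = -0.00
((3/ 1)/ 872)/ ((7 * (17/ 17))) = 3/ 6104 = 0.00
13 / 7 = 1.86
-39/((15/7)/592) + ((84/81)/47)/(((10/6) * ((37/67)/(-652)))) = -844373824/78255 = -10790.03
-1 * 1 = -1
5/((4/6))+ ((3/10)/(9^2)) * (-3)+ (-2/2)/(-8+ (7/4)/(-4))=1027/135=7.61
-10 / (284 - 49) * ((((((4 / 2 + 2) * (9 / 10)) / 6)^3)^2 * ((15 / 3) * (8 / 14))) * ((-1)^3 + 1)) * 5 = 0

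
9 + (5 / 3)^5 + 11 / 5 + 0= 29233 / 1215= 24.06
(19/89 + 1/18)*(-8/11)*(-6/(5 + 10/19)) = 65512/308385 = 0.21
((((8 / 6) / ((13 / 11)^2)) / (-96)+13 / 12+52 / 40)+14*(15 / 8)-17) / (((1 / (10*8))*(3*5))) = 1414334 / 22815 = 61.99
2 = 2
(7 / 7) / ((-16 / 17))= -17 / 16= -1.06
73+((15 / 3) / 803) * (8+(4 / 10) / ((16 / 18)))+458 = 1705741 / 3212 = 531.05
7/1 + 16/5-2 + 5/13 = 558/65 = 8.58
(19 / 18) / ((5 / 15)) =19 / 6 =3.17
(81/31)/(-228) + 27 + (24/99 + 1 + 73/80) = 45316921/1554960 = 29.14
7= 7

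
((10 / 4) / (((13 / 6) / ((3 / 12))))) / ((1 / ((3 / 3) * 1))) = 15 / 52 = 0.29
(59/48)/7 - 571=-191797/336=-570.82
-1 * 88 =-88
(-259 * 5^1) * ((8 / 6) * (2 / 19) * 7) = -72520 / 57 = -1272.28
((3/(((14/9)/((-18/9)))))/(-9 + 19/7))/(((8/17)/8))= 459/44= 10.43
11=11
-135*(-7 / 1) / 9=105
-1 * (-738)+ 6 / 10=738.60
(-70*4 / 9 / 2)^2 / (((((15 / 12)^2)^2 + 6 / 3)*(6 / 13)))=32614400 / 276291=118.04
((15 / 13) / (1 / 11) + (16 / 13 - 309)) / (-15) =3836 / 195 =19.67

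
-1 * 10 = -10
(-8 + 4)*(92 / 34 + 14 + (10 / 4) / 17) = -1146 / 17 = -67.41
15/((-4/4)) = -15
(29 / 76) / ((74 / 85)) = 2465 / 5624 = 0.44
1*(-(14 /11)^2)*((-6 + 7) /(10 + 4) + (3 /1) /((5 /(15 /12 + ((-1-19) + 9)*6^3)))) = 1396283 /605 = 2307.91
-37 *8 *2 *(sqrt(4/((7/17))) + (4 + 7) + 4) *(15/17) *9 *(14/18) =-932400/17 -17760 *sqrt(119)/17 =-66243.45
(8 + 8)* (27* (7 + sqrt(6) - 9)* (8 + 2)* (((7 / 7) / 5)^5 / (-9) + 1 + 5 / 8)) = -8774808 / 625 + 4387404* sqrt(6) / 625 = 3155.35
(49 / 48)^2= 2401 / 2304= 1.04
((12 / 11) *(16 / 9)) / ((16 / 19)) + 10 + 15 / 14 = 6179 / 462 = 13.37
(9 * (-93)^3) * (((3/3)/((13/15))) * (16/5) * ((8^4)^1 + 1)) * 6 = -657062156182.15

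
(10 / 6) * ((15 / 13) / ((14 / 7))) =25 / 26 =0.96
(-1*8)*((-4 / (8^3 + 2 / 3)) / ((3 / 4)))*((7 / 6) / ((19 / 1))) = 224 / 43833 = 0.01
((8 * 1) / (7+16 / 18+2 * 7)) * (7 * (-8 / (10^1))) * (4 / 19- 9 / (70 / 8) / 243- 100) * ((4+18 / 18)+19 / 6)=1404768064 / 842175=1668.02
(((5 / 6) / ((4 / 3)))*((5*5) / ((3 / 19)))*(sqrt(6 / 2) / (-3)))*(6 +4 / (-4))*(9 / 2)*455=-5403125*sqrt(3) / 16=-584905.44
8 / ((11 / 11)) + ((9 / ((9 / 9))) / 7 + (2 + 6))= 121 / 7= 17.29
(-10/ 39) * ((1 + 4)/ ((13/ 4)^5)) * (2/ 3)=-102400/ 43441281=-0.00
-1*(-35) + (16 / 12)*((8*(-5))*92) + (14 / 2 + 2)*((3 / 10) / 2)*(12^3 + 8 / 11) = -418751 / 165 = -2537.88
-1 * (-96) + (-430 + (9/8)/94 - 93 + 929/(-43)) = -14505693/32336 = -448.59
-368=-368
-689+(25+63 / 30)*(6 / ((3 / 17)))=1162 / 5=232.40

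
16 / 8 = 2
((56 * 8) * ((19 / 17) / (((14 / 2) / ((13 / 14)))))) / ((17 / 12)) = 94848 / 2023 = 46.88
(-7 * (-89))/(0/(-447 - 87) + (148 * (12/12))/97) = 60431/148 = 408.32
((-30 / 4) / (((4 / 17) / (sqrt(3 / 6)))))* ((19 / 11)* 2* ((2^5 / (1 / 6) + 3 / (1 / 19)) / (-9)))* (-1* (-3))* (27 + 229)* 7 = 90078240* sqrt(2) / 11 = 11580897.15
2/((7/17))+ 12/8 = 89/14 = 6.36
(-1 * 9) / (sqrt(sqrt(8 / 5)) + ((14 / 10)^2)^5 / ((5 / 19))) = -22646094002030009505564554427392578125 / 276576161490826139466842396542806803107 - 749765392066910862922668457031250 * sqrt(10) / 276576161490826139466842396542806803107 + 13642420526593923568725585937500 * 10^(1 / 4) / 276576161490826139466842396542806803107 + 41205894661099337140560150146484375 * 10^(3 / 4) / 276576161490826139466842396542806803107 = -0.08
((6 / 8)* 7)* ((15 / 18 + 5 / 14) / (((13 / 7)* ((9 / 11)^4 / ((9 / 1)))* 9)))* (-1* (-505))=1293898375 / 341172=3792.51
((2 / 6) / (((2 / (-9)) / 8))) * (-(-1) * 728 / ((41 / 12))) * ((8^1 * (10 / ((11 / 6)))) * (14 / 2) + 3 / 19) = -6695934336 / 8569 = -781413.74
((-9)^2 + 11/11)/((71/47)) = 3854/71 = 54.28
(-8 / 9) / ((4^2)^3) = -1 / 4608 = -0.00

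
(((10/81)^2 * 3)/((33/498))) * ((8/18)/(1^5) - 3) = -381800/216513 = -1.76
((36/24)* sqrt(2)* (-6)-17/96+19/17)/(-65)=-307/21216+9* sqrt(2)/65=0.18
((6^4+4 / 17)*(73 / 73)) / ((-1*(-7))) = 3148 / 17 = 185.18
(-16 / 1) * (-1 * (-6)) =-96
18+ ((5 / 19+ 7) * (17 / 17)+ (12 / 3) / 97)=25.30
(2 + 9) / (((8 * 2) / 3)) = 33 / 16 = 2.06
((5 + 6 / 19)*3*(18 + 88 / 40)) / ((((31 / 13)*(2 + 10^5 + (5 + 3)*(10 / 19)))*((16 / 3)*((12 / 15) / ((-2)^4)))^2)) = 17902755 / 942458528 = 0.02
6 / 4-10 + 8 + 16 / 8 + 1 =5 / 2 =2.50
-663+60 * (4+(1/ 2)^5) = -3369/ 8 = -421.12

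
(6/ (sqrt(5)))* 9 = 54* sqrt(5)/ 5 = 24.15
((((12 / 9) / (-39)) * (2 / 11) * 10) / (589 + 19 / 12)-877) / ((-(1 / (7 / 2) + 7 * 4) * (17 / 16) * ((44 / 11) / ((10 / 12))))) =93322725685 / 15350590827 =6.08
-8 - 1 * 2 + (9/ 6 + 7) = -3/ 2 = -1.50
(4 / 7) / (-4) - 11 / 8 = -85 / 56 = -1.52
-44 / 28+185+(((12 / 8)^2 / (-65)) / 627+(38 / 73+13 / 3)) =15684529981 / 83303220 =188.28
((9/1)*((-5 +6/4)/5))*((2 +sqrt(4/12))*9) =-567/5 - 189*sqrt(3)/10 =-146.14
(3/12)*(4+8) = 3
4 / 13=0.31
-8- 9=-17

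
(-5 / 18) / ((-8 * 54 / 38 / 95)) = 9025 / 3888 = 2.32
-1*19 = -19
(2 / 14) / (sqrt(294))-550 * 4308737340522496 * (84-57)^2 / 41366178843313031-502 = -1748354058461837912762 / 41366178843313031 + sqrt(6) / 294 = -42265.29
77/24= 3.21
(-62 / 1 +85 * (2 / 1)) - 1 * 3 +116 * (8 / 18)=1409 / 9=156.56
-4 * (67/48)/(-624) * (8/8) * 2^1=67/3744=0.02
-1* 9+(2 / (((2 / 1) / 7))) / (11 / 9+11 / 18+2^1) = -165 / 23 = -7.17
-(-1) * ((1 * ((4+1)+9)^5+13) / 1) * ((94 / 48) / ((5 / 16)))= 16852226 / 5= 3370445.20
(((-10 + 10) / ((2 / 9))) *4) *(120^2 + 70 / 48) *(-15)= 0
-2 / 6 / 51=-1 / 153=-0.01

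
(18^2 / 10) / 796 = 81 / 1990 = 0.04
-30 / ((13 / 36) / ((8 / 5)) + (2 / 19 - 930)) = 164160 / 5087149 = 0.03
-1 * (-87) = 87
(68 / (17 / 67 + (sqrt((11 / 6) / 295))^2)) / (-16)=-1008015 / 61654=-16.35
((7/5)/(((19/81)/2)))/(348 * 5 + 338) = 567/98705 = 0.01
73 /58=1.26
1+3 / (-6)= 0.50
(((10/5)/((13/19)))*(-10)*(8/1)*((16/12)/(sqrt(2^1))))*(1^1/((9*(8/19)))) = -14440*sqrt(2)/351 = -58.18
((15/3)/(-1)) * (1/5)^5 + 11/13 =6862/8125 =0.84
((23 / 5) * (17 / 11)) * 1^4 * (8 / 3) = 3128 / 165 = 18.96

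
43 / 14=3.07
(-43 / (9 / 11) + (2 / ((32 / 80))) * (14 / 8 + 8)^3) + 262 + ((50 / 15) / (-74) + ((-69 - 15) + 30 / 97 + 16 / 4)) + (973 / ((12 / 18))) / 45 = 49577527187 / 10336320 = 4796.44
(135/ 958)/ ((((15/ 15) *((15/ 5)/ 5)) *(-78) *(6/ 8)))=-0.00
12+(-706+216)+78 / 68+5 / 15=-48605 / 102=-476.52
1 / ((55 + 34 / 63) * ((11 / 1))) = 63 / 38489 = 0.00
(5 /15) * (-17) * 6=-34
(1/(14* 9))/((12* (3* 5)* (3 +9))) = 1/272160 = 0.00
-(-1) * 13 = 13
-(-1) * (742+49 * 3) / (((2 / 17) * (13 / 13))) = 15113 / 2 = 7556.50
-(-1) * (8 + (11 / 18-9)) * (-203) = 1421 / 18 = 78.94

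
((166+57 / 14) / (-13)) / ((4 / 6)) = -7143 / 364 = -19.62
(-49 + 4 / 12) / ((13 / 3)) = -146 / 13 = -11.23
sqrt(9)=3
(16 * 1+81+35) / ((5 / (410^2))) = 4437840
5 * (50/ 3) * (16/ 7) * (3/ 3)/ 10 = 400/ 21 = 19.05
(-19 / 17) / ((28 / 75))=-1425 / 476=-2.99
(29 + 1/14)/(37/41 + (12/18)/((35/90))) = 16687/1502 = 11.11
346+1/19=6575/19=346.05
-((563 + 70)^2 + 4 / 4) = -400690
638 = 638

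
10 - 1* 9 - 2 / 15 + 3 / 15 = 16 / 15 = 1.07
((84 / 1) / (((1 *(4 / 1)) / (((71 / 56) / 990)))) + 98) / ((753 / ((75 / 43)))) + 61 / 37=395497279 / 210852048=1.88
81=81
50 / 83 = 0.60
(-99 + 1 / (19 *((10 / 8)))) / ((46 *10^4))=-9401 / 43700000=-0.00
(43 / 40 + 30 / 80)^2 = 841 / 400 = 2.10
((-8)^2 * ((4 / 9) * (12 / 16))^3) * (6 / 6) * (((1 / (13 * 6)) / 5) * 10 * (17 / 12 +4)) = 0.33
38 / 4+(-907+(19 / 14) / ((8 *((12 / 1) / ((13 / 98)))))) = -118211273 / 131712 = -897.50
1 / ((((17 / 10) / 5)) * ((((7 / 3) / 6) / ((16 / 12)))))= 1200 / 119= 10.08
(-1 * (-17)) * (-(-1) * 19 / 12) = 323 / 12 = 26.92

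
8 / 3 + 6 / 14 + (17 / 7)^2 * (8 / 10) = 5743 / 735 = 7.81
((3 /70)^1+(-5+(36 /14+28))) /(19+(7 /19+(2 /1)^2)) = 34067 /31080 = 1.10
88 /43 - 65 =-2707 /43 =-62.95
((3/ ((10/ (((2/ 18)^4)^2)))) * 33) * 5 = 11/ 9565938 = 0.00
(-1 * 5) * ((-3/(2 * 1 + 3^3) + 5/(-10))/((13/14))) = 3.25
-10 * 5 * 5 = -250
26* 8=208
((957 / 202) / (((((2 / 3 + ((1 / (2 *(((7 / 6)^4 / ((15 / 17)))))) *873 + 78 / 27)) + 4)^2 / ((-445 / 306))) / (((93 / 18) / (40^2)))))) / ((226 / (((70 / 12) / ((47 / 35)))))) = -0.00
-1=-1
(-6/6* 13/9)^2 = 169/81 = 2.09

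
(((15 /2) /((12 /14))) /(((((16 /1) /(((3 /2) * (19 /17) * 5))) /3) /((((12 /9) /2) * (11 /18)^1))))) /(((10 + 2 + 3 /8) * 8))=3325 /58752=0.06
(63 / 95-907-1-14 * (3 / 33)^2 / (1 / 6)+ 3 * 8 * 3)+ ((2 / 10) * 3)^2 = -48030194 / 57475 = -835.67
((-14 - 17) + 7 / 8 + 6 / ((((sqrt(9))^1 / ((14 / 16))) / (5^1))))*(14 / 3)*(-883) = 352317 / 4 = 88079.25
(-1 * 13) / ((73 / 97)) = -1261 / 73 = -17.27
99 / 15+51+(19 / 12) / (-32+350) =1099103 / 19080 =57.60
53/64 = 0.83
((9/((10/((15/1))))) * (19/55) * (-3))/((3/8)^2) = -5472/55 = -99.49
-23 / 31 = -0.74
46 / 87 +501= 501.53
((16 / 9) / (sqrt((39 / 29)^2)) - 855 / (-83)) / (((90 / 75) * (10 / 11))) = 10.65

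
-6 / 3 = -2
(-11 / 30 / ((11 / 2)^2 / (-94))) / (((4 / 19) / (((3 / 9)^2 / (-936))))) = -893 / 1389960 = -0.00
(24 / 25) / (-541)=-24 / 13525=-0.00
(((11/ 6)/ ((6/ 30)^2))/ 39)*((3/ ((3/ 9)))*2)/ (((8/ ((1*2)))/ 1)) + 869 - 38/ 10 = 226327/ 260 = 870.49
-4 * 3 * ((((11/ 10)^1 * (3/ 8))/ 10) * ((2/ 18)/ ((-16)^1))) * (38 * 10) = 1.31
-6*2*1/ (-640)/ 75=1/ 4000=0.00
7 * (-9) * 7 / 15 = -147 / 5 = -29.40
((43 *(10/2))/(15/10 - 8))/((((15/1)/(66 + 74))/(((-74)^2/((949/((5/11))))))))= -329655200/407121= -809.72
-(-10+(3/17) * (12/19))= 3194/323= 9.89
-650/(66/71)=-23075/33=-699.24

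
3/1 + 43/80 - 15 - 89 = -100.46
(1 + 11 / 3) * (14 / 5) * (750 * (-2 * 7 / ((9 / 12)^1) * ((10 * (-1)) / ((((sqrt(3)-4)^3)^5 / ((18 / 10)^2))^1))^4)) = -7943003894547092050021335871363926498983715800595674059776 / 171609429318617234454903330086101690613426770774934165111157665910025-183435817467640376570008475797412349259327618721737359360 * sqrt(3) / 6864377172744689378196133203444067624537070830997366604446306636401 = -0.00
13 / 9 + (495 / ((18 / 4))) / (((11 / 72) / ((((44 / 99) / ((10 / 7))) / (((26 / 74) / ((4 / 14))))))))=21481 / 117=183.60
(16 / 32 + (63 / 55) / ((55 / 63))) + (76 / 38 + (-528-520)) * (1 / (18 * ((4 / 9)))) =-1560149 / 12100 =-128.94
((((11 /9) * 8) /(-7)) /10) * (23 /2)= -506 /315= -1.61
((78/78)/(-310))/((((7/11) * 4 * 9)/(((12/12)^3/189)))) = -11/14764680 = -0.00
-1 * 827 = -827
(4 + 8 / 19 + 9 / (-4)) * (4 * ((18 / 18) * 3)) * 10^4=4950000 / 19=260526.32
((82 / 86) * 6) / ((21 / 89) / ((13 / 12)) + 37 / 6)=41652 / 46483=0.90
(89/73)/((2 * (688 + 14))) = 89/102492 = 0.00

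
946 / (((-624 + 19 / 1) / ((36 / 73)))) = -3096 / 4015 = -0.77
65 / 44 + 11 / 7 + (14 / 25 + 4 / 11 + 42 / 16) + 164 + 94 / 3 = 9329197 / 46200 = 201.93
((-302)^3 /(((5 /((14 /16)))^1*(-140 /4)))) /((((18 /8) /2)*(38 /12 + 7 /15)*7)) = 4813.21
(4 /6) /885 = 2 /2655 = 0.00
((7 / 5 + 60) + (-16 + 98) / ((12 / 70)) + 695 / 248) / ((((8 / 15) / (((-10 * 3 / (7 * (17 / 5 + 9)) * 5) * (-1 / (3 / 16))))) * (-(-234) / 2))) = 36039875 / 449748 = 80.13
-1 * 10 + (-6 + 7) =-9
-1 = -1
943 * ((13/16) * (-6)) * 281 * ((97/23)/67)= -43583943/536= -81313.33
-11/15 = -0.73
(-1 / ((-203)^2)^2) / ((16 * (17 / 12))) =-3 / 115476354308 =-0.00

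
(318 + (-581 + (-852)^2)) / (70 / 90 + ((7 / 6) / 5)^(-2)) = 320007681 / 8443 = 37902.13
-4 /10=-2 /5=-0.40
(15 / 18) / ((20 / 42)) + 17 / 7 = 4.18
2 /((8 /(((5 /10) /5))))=1 /40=0.02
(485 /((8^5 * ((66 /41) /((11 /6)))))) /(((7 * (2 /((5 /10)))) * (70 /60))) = 19885 /38535168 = 0.00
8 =8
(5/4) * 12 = 15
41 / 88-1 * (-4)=393 / 88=4.47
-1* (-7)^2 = -49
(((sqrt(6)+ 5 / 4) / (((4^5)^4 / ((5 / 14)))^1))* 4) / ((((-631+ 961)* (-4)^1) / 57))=-19* sqrt(6) / 338649581355008-95 / 1354598325420032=-0.00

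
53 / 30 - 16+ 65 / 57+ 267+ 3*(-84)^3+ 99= -1013322683 / 570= -1777759.09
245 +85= 330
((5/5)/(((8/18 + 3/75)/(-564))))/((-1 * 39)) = 42300/1417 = 29.85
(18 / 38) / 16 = 9 / 304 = 0.03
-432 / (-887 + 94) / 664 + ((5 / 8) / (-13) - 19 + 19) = -24883 / 526552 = -0.05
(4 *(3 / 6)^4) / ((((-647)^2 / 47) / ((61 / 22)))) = 2867 / 36837592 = 0.00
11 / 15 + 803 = 12056 / 15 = 803.73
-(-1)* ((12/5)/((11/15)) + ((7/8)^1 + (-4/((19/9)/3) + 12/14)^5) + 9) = -9549343711124215/3662190038584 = -2607.55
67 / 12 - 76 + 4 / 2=-821 / 12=-68.42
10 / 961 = 0.01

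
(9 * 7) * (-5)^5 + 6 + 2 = -196867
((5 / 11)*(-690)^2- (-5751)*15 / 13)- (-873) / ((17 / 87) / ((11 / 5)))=2830581198 / 12155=232873.81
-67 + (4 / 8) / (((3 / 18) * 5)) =-332 / 5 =-66.40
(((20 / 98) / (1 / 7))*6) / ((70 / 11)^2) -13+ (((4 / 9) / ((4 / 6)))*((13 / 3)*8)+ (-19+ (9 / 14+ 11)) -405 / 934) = 18251104 / 7208145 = 2.53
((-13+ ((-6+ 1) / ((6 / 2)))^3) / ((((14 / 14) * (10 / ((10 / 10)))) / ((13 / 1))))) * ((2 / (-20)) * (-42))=-21658 / 225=-96.26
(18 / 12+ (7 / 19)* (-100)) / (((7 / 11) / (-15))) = 221595 / 266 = 833.06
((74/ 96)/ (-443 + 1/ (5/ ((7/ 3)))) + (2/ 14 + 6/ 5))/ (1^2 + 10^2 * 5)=1661767/ 620785760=0.00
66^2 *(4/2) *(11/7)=95832/7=13690.29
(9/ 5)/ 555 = 3/ 925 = 0.00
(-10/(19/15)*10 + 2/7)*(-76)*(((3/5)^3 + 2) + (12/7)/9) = 264353816/18375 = 14386.60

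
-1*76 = -76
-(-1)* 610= 610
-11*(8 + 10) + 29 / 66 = -13039 / 66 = -197.56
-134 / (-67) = 2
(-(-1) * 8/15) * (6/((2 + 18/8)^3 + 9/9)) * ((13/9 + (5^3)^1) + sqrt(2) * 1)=1024 * sqrt(2)/24885 + 1165312/223965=5.26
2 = 2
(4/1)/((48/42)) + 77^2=11865/2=5932.50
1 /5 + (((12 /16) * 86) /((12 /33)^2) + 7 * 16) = 95997 /160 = 599.98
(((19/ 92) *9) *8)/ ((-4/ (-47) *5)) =8037/ 230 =34.94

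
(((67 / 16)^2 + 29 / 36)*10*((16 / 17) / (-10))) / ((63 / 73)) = -3084761 / 154224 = -20.00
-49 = -49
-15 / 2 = -7.50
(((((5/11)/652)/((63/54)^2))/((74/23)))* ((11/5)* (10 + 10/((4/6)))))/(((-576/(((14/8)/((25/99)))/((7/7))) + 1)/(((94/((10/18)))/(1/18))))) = -0.32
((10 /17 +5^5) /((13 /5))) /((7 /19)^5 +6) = 657837601825 /3287021621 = 200.13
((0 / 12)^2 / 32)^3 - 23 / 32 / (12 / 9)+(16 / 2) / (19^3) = -472247 / 877952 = -0.54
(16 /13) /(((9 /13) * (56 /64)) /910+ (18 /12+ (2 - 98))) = -16640 /1277631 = -0.01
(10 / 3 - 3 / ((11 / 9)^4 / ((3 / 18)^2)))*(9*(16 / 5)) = 6948948 / 73205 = 94.92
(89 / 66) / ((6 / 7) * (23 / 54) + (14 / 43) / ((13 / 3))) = 1044771 / 341066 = 3.06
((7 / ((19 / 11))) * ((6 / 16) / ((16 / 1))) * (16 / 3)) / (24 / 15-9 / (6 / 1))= 385 / 76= 5.07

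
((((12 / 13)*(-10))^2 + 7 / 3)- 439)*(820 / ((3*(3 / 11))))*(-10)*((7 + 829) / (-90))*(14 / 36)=-4702883138800 / 369603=-12724147.64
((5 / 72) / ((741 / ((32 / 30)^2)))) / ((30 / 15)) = 16 / 300105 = 0.00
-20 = -20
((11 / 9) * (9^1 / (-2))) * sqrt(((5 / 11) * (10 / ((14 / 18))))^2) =-225 / 7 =-32.14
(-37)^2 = 1369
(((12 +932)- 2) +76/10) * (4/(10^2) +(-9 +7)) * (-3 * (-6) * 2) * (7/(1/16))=-938052864/125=-7504422.91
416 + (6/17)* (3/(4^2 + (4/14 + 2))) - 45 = 403711/1088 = 371.06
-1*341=-341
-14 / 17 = -0.82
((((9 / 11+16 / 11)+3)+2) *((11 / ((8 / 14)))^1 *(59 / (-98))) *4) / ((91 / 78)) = -14160 / 49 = -288.98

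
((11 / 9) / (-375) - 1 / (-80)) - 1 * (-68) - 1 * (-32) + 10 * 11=11340499 / 54000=210.01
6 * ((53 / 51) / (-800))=-53 / 6800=-0.01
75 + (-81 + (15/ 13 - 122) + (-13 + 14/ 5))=-8908/ 65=-137.05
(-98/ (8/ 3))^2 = 21609/ 16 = 1350.56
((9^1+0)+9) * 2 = 36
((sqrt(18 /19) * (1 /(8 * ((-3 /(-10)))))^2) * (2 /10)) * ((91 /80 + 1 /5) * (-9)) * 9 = -2889 * sqrt(38) /4864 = -3.66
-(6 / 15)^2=-0.16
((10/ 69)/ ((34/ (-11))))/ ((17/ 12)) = -220/ 6647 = -0.03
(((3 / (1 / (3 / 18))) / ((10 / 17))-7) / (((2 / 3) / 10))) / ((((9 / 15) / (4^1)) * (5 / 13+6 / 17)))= -135915 / 163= -833.83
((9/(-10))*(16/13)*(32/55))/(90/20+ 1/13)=-4608/32725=-0.14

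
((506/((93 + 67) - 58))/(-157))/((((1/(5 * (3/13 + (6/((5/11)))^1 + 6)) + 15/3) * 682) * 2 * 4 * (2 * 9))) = -0.00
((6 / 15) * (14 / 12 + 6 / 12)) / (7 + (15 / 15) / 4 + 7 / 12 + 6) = 4 / 83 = 0.05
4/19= 0.21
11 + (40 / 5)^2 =75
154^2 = 23716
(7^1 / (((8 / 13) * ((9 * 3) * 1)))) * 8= 91 / 27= 3.37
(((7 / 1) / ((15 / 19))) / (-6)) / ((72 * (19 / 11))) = -77 / 6480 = -0.01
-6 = -6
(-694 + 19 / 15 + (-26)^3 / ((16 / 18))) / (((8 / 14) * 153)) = -63203 / 270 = -234.09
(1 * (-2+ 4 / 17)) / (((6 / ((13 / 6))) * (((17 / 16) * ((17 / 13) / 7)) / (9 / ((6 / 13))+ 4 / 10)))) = -941668 / 14739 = -63.89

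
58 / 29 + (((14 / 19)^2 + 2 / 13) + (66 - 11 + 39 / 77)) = 21032394 / 361361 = 58.20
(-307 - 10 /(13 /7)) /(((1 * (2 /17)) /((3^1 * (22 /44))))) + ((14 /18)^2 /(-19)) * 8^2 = -318906901 /80028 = -3984.94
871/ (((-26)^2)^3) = 67/ 23762752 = 0.00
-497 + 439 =-58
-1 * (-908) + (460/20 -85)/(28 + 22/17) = 225565/249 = 905.88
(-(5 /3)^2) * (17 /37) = -425 /333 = -1.28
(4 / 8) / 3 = 1 / 6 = 0.17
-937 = -937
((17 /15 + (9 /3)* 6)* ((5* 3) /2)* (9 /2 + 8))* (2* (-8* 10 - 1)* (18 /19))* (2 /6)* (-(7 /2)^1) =12204675 /38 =321175.66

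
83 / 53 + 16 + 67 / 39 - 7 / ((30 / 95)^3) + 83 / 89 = -202.07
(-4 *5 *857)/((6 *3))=-8570/9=-952.22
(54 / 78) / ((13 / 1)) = 9 / 169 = 0.05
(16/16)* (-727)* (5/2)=-1817.50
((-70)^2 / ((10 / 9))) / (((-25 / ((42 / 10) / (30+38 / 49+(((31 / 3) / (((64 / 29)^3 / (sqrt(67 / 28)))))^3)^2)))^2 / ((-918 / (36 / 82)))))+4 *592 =323327495674703987227156097591992999946678302961482322807820571536385077366304183203079232 / 145803544128682403643064580955455000304499325869757498533308173280849099903469378128125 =2217.56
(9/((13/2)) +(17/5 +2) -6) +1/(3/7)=3.12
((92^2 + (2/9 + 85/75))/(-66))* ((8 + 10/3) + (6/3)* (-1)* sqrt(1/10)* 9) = -723.56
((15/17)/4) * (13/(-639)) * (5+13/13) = -65/2414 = -0.03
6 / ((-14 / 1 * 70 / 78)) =-117 / 245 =-0.48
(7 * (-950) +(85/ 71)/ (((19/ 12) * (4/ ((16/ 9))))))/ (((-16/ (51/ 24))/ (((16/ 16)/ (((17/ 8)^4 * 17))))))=2.55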